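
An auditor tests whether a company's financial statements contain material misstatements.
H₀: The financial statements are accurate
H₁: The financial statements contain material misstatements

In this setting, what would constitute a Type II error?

Answer: Failing to detect material misstatements that are actually present

Derivation:
Type I error: rejecting H₀ when it is actually true (false positive).
Type II error: failing to reject H₀ when H₁ is actually true (false negative).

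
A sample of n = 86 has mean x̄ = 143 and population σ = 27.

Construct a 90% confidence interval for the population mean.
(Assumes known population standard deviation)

Confidence level: 90%, α = 0.1
z_0.05 = 1.645
SE = σ/√n = 27/√86 = 2.9115
Margin of error = 1.645 × 2.9115 = 4.7894
CI: x̄ ± margin = 143 ± 4.7894
CI: (138.2106, 147.7894)

Answer: (138.2106, 147.7894)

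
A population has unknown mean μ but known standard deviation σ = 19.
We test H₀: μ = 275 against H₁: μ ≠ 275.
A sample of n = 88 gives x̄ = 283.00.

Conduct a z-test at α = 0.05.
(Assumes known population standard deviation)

Answer: z = 3.9498, reject H₀

Derivation:
Standard error: SE = σ/√n = 19/√88 = 2.0254
z-statistic: z = (x̄ - μ₀)/SE = (283.00 - 275)/2.0254 = 3.9498
Critical value: ±1.960
p-value = 0.0001
Decision: reject H₀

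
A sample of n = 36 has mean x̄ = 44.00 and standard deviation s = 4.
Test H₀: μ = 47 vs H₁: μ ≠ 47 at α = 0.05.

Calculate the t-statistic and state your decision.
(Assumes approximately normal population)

df = n - 1 = 35
SE = s/√n = 4/√36 = 0.6667
t = (x̄ - μ₀)/SE = (44.00 - 47)/0.6667 = -4.4998
Critical value: t_{0.025,35} = ±2.030
p-value ≈ 0.0001
Decision: reject H₀

Answer: t = -4.4998, reject H₀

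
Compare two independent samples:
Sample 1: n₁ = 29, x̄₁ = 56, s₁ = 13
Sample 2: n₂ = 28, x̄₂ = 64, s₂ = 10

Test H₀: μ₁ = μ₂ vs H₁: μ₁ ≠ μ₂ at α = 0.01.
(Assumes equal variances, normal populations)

Answer: t = -2.5975, fail to reject H₀

Derivation:
Pooled variance: s²_p = [28×13² + 27×10²]/(55) = 135.1273
s_p = 11.6244
SE = s_p×√(1/n₁ + 1/n₂) = 11.6244×√(1/29 + 1/28) = 3.0799
t = (x̄₁ - x̄₂)/SE = (56 - 64)/3.0799 = -2.5975
df = 55, t-critical = ±2.668
Decision: fail to reject H₀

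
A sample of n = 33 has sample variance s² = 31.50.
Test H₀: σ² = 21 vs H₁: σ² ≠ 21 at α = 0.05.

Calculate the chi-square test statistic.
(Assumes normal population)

df = n - 1 = 32
χ² = (n-1)s²/σ₀² = 32×31.50/21 = 48.0000
Critical values: χ²_{0.975,32} = 18.291, χ²_{0.025,32} = 49.480
Rejection region: χ² < 18.291 or χ² > 49.480
Decision: fail to reject H₀

Answer: χ² = 48.0000, fail to reject H₀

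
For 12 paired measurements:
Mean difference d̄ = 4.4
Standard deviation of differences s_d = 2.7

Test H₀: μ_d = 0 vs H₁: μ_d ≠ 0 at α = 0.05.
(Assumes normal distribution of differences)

Answer: t = 5.6454, reject H₀

Derivation:
df = n - 1 = 11
SE = s_d/√n = 2.7/√12 = 0.7794
t = d̄/SE = 4.4/0.7794 = 5.6454
Critical value: t_{0.025,11} = ±2.201
p-value ≈ 0.0001
Decision: reject H₀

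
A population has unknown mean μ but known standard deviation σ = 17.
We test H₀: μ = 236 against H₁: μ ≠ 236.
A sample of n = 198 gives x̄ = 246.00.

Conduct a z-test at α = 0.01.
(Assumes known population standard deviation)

Standard error: SE = σ/√n = 17/√198 = 1.2081
z-statistic: z = (x̄ - μ₀)/SE = (246.00 - 236)/1.2081 = 8.2775
Critical value: ±2.576
p-value < 0.0001
Decision: reject H₀

Answer: z = 8.2775, reject H₀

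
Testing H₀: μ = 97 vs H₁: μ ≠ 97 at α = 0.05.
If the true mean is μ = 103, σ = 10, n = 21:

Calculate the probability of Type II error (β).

Answer: β ≈ 0.2149

Derivation:
SE = σ/√n = 10/√21 = 2.1822
Critical values: μ₀ ± z_0.025×SE = 97 ± 1.960×2.1822
Acceptance region: (92.7229, 101.2771)
Under H₁ (μ = 103): z_high = (101.2771 - 103)/2.1822 = -0.7895, z_low = (92.7229 - 103)/2.1822 = -4.7095
β = P(not reject | H₁) = Φ(-0.7895) - Φ(-4.7095) ≈ 0.2149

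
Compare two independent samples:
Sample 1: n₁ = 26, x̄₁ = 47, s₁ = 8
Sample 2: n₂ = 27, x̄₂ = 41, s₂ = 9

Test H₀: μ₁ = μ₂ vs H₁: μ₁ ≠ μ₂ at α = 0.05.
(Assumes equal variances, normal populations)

Pooled variance: s²_p = [25×8² + 26×9²]/(51) = 72.6667
s_p = 8.5245
SE = s_p×√(1/n₁ + 1/n₂) = 8.5245×√(1/26 + 1/27) = 2.3423
t = (x̄₁ - x̄₂)/SE = (47 - 41)/2.3423 = 2.5616
df = 51, t-critical = ±2.008
Decision: reject H₀

Answer: t = 2.5616, reject H₀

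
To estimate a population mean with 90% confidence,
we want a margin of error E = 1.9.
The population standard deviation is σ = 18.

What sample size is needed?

Answer: n = 243

Derivation:
z_0.05 = 1.645
n = (z×σ/E)² = (1.645×18/1.9)²
n = 242.8676
Round up: n = 243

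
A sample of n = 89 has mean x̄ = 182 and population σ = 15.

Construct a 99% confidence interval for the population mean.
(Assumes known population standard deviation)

Answer: (177.9042, 186.0958)

Derivation:
Confidence level: 99%, α = 0.01
z_0.005 = 2.576
SE = σ/√n = 15/√89 = 1.5900
Margin of error = 2.576 × 1.5900 = 4.0958
CI: x̄ ± margin = 182 ± 4.0958
CI: (177.9042, 186.0958)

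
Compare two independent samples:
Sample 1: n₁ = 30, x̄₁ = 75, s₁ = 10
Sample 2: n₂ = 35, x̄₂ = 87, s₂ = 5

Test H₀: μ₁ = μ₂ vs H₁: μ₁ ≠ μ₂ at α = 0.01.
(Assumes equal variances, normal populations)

Pooled variance: s²_p = [29×10² + 34×5²]/(63) = 59.5238
s_p = 7.7152
SE = s_p×√(1/n₁ + 1/n₂) = 7.7152×√(1/30 + 1/35) = 1.9196
t = (x̄₁ - x̄₂)/SE = (75 - 87)/1.9196 = -6.2513
df = 63, t-critical = ±2.656
Decision: reject H₀

Answer: t = -6.2513, reject H₀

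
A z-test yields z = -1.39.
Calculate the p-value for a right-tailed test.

For z = -1.39:
p = P(Z > -1.39) = 1 - Φ(-1.39) = 0.9177

Answer: p-value ≈ 0.9177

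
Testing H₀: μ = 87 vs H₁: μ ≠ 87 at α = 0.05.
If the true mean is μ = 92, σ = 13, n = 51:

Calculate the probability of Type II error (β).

Answer: β ≈ 0.2158

Derivation:
SE = σ/√n = 13/√51 = 1.8204
Critical values: μ₀ ± z_0.025×SE = 87 ± 1.960×1.8204
Acceptance region: (83.4320, 90.5680)
Under H₁ (μ = 92): z_high = (90.5680 - 92)/1.8204 = -0.7866, z_low = (83.4320 - 92)/1.8204 = -4.7067
β = P(not reject | H₁) = Φ(-0.7866) - Φ(-4.7067) ≈ 0.2158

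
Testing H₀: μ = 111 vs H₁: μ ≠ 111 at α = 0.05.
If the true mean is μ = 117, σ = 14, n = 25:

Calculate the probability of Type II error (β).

SE = σ/√n = 14/√25 = 2.8000
Critical values: μ₀ ± z_0.025×SE = 111 ± 1.960×2.8000
Acceptance region: (105.5120, 116.4880)
Under H₁ (μ = 117): z_high = (116.4880 - 117)/2.8000 = -0.1829, z_low = (105.5120 - 117)/2.8000 = -4.1029
β = P(not reject | H₁) = Φ(-0.1829) - Φ(-4.1029) ≈ 0.4274

Answer: β ≈ 0.4274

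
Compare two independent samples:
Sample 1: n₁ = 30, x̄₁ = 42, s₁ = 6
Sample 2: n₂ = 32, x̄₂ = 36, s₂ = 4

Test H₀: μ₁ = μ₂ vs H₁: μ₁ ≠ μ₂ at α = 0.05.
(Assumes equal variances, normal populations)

Answer: t = 4.6602, reject H₀

Derivation:
Pooled variance: s²_p = [29×6² + 31×4²]/(60) = 25.6667
s_p = 5.0662
SE = s_p×√(1/n₁ + 1/n₂) = 5.0662×√(1/30 + 1/32) = 1.2875
t = (x̄₁ - x̄₂)/SE = (42 - 36)/1.2875 = 4.6602
df = 60, t-critical = ±2.000
Decision: reject H₀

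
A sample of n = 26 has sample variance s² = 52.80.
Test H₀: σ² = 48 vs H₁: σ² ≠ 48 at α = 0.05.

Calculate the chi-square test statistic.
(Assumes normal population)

df = n - 1 = 25
χ² = (n-1)s²/σ₀² = 25×52.80/48 = 27.5000
Critical values: χ²_{0.975,25} = 13.120, χ²_{0.025,25} = 40.646
Rejection region: χ² < 13.120 or χ² > 40.646
Decision: fail to reject H₀

Answer: χ² = 27.5000, fail to reject H₀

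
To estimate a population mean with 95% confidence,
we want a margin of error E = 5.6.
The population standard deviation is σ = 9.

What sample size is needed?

z_0.025 = 1.960
n = (z×σ/E)² = (1.960×9/5.6)²
n = 9.9225
Round up: n = 10

Answer: n = 10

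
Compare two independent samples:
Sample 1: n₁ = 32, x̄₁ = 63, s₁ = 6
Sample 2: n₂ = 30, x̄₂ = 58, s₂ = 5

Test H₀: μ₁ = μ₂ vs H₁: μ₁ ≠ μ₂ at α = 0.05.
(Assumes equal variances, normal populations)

Pooled variance: s²_p = [31×6² + 29×5²]/(60) = 30.6833
s_p = 5.5393
SE = s_p×√(1/n₁ + 1/n₂) = 5.5393×√(1/32 + 1/30) = 1.4077
t = (x̄₁ - x̄₂)/SE = (63 - 58)/1.4077 = 3.5519
df = 60, t-critical = ±2.000
Decision: reject H₀

Answer: t = 3.5519, reject H₀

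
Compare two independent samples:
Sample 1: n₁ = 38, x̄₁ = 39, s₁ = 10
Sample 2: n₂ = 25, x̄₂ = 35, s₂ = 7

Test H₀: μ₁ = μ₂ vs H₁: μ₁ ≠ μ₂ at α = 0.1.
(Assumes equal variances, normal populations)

Pooled variance: s²_p = [37×10² + 24×7²]/(61) = 79.9344
s_p = 8.9406
SE = s_p×√(1/n₁ + 1/n₂) = 8.9406×√(1/38 + 1/25) = 2.3024
t = (x̄₁ - x̄₂)/SE = (39 - 35)/2.3024 = 1.7373
df = 61, t-critical = ±1.670
Decision: reject H₀

Answer: t = 1.7373, reject H₀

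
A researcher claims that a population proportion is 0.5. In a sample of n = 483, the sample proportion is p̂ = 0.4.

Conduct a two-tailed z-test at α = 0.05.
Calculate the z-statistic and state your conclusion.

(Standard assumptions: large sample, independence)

H₀: p = 0.5, H₁: p ≠ 0.5
Standard error: SE = √(p₀(1-p₀)/n) = √(0.5×0.5/483) = 0.022751
z-statistic: z = (p̂ - p₀)/SE = (0.4 - 0.5)/0.022751 = -4.3954
Critical value: z_0.025 = ±1.960
p-value < 0.0001
Decision: reject H₀ at α = 0.05

Answer: z = -4.3954, reject H₀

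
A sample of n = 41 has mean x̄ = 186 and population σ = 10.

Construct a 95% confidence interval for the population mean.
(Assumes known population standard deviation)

Answer: (182.9391, 189.0609)

Derivation:
Confidence level: 95%, α = 0.05
z_0.025 = 1.960
SE = σ/√n = 10/√41 = 1.5617
Margin of error = 1.960 × 1.5617 = 3.0609
CI: x̄ ± margin = 186 ± 3.0609
CI: (182.9391, 189.0609)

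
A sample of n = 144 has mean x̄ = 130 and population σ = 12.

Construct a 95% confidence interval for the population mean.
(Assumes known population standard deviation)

Confidence level: 95%, α = 0.05
z_0.025 = 1.960
SE = σ/√n = 12/√144 = 1.0000
Margin of error = 1.960 × 1.0000 = 1.9600
CI: x̄ ± margin = 130 ± 1.9600
CI: (128.0400, 131.9600)

Answer: (128.0400, 131.9600)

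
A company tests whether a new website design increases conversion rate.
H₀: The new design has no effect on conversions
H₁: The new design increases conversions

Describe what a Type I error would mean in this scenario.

A Type I error (probability α) occurs when we reject a true H₀.
A Type II error (probability β) occurs when we fail to reject a false H₀.

Answer: Switching to a new design that doesn't actually help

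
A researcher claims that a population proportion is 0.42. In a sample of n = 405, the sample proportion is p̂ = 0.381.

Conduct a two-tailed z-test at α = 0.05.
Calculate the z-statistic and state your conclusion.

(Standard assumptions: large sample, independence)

H₀: p = 0.42, H₁: p ≠ 0.42
Standard error: SE = √(p₀(1-p₀)/n) = √(0.42×0.58/405) = 0.024525
z-statistic: z = (p̂ - p₀)/SE = (0.381 - 0.42)/0.024525 = -1.5902
Critical value: z_0.025 = ±1.960
p-value = 0.1118
Decision: fail to reject H₀ at α = 0.05

Answer: z = -1.5902, fail to reject H₀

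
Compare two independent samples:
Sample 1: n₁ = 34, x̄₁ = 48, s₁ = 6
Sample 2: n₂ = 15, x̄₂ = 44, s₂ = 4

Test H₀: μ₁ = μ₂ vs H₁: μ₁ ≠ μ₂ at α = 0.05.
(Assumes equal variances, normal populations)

Pooled variance: s²_p = [33×6² + 14×4²]/(47) = 30.0426
s_p = 5.4811
SE = s_p×√(1/n₁ + 1/n₂) = 5.4811×√(1/34 + 1/15) = 1.6990
t = (x̄₁ - x̄₂)/SE = (48 - 44)/1.6990 = 2.3543
df = 47, t-critical = ±2.012
Decision: reject H₀

Answer: t = 2.3543, reject H₀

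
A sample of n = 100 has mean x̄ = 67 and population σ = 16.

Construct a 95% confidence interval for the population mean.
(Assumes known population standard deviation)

Answer: (63.8640, 70.1360)

Derivation:
Confidence level: 95%, α = 0.05
z_0.025 = 1.960
SE = σ/√n = 16/√100 = 1.6000
Margin of error = 1.960 × 1.6000 = 3.1360
CI: x̄ ± margin = 67 ± 3.1360
CI: (63.8640, 70.1360)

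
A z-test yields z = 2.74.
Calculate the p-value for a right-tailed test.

For z = 2.74:
p = P(Z > 2.74) = 1 - Φ(2.74) = 0.0031

Answer: p-value ≈ 0.0031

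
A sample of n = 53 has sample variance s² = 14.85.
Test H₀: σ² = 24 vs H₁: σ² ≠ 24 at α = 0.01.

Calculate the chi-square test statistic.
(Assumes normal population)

Answer: χ² = 32.1750, fail to reject H₀

Derivation:
df = n - 1 = 52
χ² = (n-1)s²/σ₀² = 52×14.85/24 = 32.1750
Critical values: χ²_{0.995,52} = 29.481, χ²_{0.005,52} = 82.001
Rejection region: χ² < 29.481 or χ² > 82.001
Decision: fail to reject H₀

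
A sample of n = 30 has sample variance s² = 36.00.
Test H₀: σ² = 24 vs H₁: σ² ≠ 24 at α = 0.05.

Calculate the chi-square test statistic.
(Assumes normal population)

df = n - 1 = 29
χ² = (n-1)s²/σ₀² = 29×36.00/24 = 43.5000
Critical values: χ²_{0.975,29} = 16.047, χ²_{0.025,29} = 45.722
Rejection region: χ² < 16.047 or χ² > 45.722
Decision: fail to reject H₀

Answer: χ² = 43.5000, fail to reject H₀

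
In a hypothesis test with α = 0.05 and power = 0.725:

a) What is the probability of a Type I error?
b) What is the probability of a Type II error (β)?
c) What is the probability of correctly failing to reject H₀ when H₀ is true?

Answer: a) 0.05, b) 0.275, c) 0.95

Derivation:
a) Type I error probability = α = 0.05
b) Power = P(reject H₀ | H₁ true) = 1 - β = 0.725, so Type II error probability = β = 1 - Power = 0.275
c) P(fail to reject H₀ | H₀ true) = 1 - α = 0.95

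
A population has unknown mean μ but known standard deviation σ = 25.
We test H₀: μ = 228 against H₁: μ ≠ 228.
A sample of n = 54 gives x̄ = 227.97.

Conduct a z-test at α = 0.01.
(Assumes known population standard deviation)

Answer: z = -0.0088, fail to reject H₀

Derivation:
Standard error: SE = σ/√n = 25/√54 = 3.4021
z-statistic: z = (x̄ - μ₀)/SE = (227.97 - 228)/3.4021 = -0.0088
Critical value: ±2.576
p-value = 0.9930
Decision: fail to reject H₀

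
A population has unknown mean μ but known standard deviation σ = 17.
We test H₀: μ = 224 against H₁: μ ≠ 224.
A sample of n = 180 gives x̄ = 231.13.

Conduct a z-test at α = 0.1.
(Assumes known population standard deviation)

Answer: z = 5.6270, reject H₀

Derivation:
Standard error: SE = σ/√n = 17/√180 = 1.2671
z-statistic: z = (x̄ - μ₀)/SE = (231.13 - 224)/1.2671 = 5.6270
Critical value: ±1.645
p-value < 0.0001
Decision: reject H₀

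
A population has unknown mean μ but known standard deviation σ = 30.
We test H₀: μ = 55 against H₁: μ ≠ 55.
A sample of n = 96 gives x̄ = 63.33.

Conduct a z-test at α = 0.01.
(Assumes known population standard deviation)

Standard error: SE = σ/√n = 30/√96 = 3.0619
z-statistic: z = (x̄ - μ₀)/SE = (63.33 - 55)/3.0619 = 2.7205
Critical value: ±2.576
p-value = 0.0065
Decision: reject H₀

Answer: z = 2.7205, reject H₀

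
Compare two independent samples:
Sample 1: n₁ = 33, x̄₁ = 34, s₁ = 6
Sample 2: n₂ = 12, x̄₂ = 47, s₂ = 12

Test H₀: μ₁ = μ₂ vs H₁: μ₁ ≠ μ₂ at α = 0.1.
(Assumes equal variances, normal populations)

Pooled variance: s²_p = [32×6² + 11×12²]/(43) = 63.6279
s_p = 7.9767
SE = s_p×√(1/n₁ + 1/n₂) = 7.9767×√(1/33 + 1/12) = 2.6889
t = (x̄₁ - x̄₂)/SE = (34 - 47)/2.6889 = -4.8347
df = 43, t-critical = ±1.681
Decision: reject H₀

Answer: t = -4.8347, reject H₀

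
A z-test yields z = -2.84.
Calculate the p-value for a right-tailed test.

Answer: p-value ≈ 0.9977

Derivation:
For z = -2.84:
p = P(Z > -2.84) = 1 - Φ(-2.84) = 0.9977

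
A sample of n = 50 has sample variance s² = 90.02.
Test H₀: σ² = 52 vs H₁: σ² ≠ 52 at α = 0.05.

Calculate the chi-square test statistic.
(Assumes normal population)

Answer: χ² = 84.8265, reject H₀

Derivation:
df = n - 1 = 49
χ² = (n-1)s²/σ₀² = 49×90.02/52 = 84.8265
Critical values: χ²_{0.975,49} = 31.555, χ²_{0.025,49} = 70.222
Rejection region: χ² < 31.555 or χ² > 70.222
Decision: reject H₀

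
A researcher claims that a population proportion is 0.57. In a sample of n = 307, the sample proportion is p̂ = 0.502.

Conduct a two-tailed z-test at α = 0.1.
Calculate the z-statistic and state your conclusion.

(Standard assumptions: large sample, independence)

Answer: z = -2.4067, reject H₀

Derivation:
H₀: p = 0.57, H₁: p ≠ 0.57
Standard error: SE = √(p₀(1-p₀)/n) = √(0.57×0.43/307) = 0.028255
z-statistic: z = (p̂ - p₀)/SE = (0.502 - 0.57)/0.028255 = -2.4067
Critical value: z_0.05 = ±1.645
p-value = 0.0161
Decision: reject H₀ at α = 0.1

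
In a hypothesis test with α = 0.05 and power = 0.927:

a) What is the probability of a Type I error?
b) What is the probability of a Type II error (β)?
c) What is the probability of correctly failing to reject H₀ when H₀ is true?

a) Type I error probability = α = 0.05
b) Power = P(reject H₀ | H₁ true) = 1 - β = 0.927, so Type II error probability = β = 1 - Power = 0.073
c) P(fail to reject H₀ | H₀ true) = 1 - α = 0.95

Answer: a) 0.05, b) 0.073, c) 0.95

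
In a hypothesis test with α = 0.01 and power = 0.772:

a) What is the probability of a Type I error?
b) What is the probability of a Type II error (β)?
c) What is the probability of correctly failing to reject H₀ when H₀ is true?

Answer: a) 0.01, b) 0.228, c) 0.99

Derivation:
a) Type I error probability = α = 0.01
b) Power = P(reject H₀ | H₁ true) = 1 - β = 0.772, so Type II error probability = β = 1 - Power = 0.228
c) P(fail to reject H₀ | H₀ true) = 1 - α = 0.99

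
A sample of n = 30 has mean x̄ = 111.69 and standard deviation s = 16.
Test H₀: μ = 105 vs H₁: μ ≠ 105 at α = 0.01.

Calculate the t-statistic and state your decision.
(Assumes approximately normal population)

Answer: t = 2.2902, fail to reject H₀

Derivation:
df = n - 1 = 29
SE = s/√n = 16/√30 = 2.9212
t = (x̄ - μ₀)/SE = (111.69 - 105)/2.9212 = 2.2902
Critical value: t_{0.005,29} = ±2.756
p-value ≈ 0.0295
Decision: fail to reject H₀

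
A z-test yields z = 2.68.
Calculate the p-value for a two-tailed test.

For z = 2.68:
p = 2×P(Z > |2.68|) = 2×(1 - Φ(2.68)) = 0.0074

Answer: p-value ≈ 0.0074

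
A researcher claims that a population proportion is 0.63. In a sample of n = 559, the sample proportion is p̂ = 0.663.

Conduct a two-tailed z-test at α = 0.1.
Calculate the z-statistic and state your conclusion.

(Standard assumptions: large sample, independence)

Answer: z = 1.6161, fail to reject H₀

Derivation:
H₀: p = 0.63, H₁: p ≠ 0.63
Standard error: SE = √(p₀(1-p₀)/n) = √(0.63×0.37/559) = 0.020420
z-statistic: z = (p̂ - p₀)/SE = (0.663 - 0.63)/0.020420 = 1.6161
Critical value: z_0.05 = ±1.645
p-value = 0.1061
Decision: fail to reject H₀ at α = 0.1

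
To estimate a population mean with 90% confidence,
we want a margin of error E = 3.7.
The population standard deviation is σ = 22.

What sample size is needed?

Answer: n = 96

Derivation:
z_0.05 = 1.645
n = (z×σ/E)² = (1.645×22/3.7)²
n = 95.6695
Round up: n = 96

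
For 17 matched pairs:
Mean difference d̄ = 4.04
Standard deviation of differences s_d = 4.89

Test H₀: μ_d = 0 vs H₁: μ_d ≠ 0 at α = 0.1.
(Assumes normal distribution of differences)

df = n - 1 = 16
SE = s_d/√n = 4.89/√17 = 1.1860
t = d̄/SE = 4.04/1.1860 = 3.4064
Critical value: t_{0.05,16} = ±1.746
p-value ≈ 0.0036
Decision: reject H₀

Answer: t = 3.4064, reject H₀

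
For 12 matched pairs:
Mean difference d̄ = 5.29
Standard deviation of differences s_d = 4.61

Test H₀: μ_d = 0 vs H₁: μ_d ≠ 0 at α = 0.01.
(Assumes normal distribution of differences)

Answer: t = 3.9751, reject H₀

Derivation:
df = n - 1 = 11
SE = s_d/√n = 4.61/√12 = 1.3308
t = d̄/SE = 5.29/1.3308 = 3.9751
Critical value: t_{0.005,11} = ±3.106
p-value ≈ 0.0022
Decision: reject H₀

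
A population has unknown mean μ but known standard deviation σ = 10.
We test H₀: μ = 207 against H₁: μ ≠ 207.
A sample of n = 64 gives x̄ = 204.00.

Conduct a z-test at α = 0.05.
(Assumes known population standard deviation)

Answer: z = -2.4000, reject H₀

Derivation:
Standard error: SE = σ/√n = 10/√64 = 1.2500
z-statistic: z = (x̄ - μ₀)/SE = (204.00 - 207)/1.2500 = -2.4000
Critical value: ±1.960
p-value = 0.0164
Decision: reject H₀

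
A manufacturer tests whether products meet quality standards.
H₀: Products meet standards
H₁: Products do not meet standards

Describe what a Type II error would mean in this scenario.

Answer: Accepting products as meeting standards when they don't

Derivation:
Type I error (α): Rejecting H₀ when H₀ is true
Type II error (β): Failing to reject H₀ when H₁ is true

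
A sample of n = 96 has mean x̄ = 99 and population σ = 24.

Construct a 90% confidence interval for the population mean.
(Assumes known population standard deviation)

Confidence level: 90%, α = 0.1
z_0.05 = 1.645
SE = σ/√n = 24/√96 = 2.4495
Margin of error = 1.645 × 2.4495 = 4.0294
CI: x̄ ± margin = 99 ± 4.0294
CI: (94.9706, 103.0294)

Answer: (94.9706, 103.0294)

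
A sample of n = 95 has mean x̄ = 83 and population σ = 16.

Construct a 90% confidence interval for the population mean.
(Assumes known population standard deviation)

Confidence level: 90%, α = 0.1
z_0.05 = 1.645
SE = σ/√n = 16/√95 = 1.6416
Margin of error = 1.645 × 1.6416 = 2.7004
CI: x̄ ± margin = 83 ± 2.7004
CI: (80.2996, 85.7004)

Answer: (80.2996, 85.7004)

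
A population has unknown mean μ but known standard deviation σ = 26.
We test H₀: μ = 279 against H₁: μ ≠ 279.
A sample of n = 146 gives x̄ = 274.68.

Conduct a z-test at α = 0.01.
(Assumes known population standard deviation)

Standard error: SE = σ/√n = 26/√146 = 2.1518
z-statistic: z = (x̄ - μ₀)/SE = (274.68 - 279)/2.1518 = -2.0076
Critical value: ±2.576
p-value = 0.0447
Decision: fail to reject H₀

Answer: z = -2.0076, fail to reject H₀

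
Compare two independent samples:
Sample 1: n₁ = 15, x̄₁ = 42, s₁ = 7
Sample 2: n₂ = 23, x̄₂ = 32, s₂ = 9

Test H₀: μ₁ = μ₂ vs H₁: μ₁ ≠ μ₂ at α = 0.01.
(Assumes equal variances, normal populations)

Answer: t = 3.6391, reject H₀

Derivation:
Pooled variance: s²_p = [14×7² + 22×9²]/(36) = 68.5556
s_p = 8.2798
SE = s_p×√(1/n₁ + 1/n₂) = 8.2798×√(1/15 + 1/23) = 2.7479
t = (x̄₁ - x̄₂)/SE = (42 - 32)/2.7479 = 3.6391
df = 36, t-critical = ±2.719
Decision: reject H₀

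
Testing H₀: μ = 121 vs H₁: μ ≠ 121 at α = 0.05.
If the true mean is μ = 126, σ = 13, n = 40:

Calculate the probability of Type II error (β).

Answer: β ≈ 0.3183

Derivation:
SE = σ/√n = 13/√40 = 2.0555
Critical values: μ₀ ± z_0.025×SE = 121 ± 1.960×2.0555
Acceptance region: (116.9712, 125.0288)
Under H₁ (μ = 126): z_high = (125.0288 - 126)/2.0555 = -0.4725, z_low = (116.9712 - 126)/2.0555 = -4.3925
β = P(not reject | H₁) = Φ(-0.4725) - Φ(-4.3925) ≈ 0.3183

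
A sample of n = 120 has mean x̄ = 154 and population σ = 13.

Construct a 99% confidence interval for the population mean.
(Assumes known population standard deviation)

Answer: (150.9431, 157.0569)

Derivation:
Confidence level: 99%, α = 0.01
z_0.005 = 2.576
SE = σ/√n = 13/√120 = 1.1867
Margin of error = 2.576 × 1.1867 = 3.0569
CI: x̄ ± margin = 154 ± 3.0569
CI: (150.9431, 157.0569)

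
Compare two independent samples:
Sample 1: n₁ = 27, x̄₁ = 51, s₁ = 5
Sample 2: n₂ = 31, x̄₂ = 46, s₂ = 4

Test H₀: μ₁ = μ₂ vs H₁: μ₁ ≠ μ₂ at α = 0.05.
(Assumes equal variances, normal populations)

Answer: t = 4.2283, reject H₀

Derivation:
Pooled variance: s²_p = [26×5² + 30×4²]/(56) = 20.1786
s_p = 4.4921
SE = s_p×√(1/n₁ + 1/n₂) = 4.4921×√(1/27 + 1/31) = 1.1825
t = (x̄₁ - x̄₂)/SE = (51 - 46)/1.1825 = 4.2283
df = 56, t-critical = ±2.003
Decision: reject H₀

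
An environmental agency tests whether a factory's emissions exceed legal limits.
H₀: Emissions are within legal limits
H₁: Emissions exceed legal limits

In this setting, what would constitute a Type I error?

Type I error: rejecting H₀ when it is actually true (false positive).
Type II error: failing to reject H₀ when H₁ is actually true (false negative).

Answer: Citing a compliant factory for excess emissions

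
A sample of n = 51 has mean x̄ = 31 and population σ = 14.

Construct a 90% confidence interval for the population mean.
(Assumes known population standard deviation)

Confidence level: 90%, α = 0.1
z_0.05 = 1.645
SE = σ/√n = 14/√51 = 1.9604
Margin of error = 1.645 × 1.9604 = 3.2249
CI: x̄ ± margin = 31 ± 3.2249
CI: (27.7751, 34.2249)

Answer: (27.7751, 34.2249)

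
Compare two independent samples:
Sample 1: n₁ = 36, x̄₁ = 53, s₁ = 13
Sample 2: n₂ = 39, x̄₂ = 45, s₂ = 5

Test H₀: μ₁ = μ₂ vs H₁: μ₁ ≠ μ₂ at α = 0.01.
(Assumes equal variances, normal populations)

Pooled variance: s²_p = [35×13² + 38×5²]/(73) = 94.0411
s_p = 9.6975
SE = s_p×√(1/n₁ + 1/n₂) = 9.6975×√(1/36 + 1/39) = 2.2413
t = (x̄₁ - x̄₂)/SE = (53 - 45)/2.2413 = 3.5694
df = 73, t-critical = ±2.645
Decision: reject H₀

Answer: t = 3.5694, reject H₀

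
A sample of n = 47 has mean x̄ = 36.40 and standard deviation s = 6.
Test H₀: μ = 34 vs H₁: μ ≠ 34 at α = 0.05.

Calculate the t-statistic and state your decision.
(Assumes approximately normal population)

df = n - 1 = 46
SE = s/√n = 6/√47 = 0.8752
t = (x̄ - μ₀)/SE = (36.40 - 34)/0.8752 = 2.7422
Critical value: t_{0.025,46} = ±2.013
p-value ≈ 0.0087
Decision: reject H₀

Answer: t = 2.7422, reject H₀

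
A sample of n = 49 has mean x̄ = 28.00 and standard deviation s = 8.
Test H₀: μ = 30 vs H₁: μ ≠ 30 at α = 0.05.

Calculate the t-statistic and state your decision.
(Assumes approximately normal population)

Answer: t = -1.7499, fail to reject H₀

Derivation:
df = n - 1 = 48
SE = s/√n = 8/√49 = 1.1429
t = (x̄ - μ₀)/SE = (28.00 - 30)/1.1429 = -1.7499
Critical value: t_{0.025,48} = ±2.011
p-value ≈ 0.0865
Decision: fail to reject H₀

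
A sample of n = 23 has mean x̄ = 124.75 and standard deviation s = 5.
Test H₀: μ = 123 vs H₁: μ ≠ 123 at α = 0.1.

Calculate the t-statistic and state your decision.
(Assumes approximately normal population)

df = n - 1 = 22
SE = s/√n = 5/√23 = 1.0426
t = (x̄ - μ₀)/SE = (124.75 - 123)/1.0426 = 1.6785
Critical value: t_{0.05,22} = ±1.717
p-value ≈ 0.1074
Decision: fail to reject H₀

Answer: t = 1.6785, fail to reject H₀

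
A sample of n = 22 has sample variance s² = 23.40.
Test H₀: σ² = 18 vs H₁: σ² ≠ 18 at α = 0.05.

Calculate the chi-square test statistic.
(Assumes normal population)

df = n - 1 = 21
χ² = (n-1)s²/σ₀² = 21×23.40/18 = 27.3000
Critical values: χ²_{0.975,21} = 10.283, χ²_{0.025,21} = 35.479
Rejection region: χ² < 10.283 or χ² > 35.479
Decision: fail to reject H₀

Answer: χ² = 27.3000, fail to reject H₀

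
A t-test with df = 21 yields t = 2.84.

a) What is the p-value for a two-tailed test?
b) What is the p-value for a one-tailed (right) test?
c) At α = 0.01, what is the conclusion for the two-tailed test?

Answer: a) 0.0098, b) 0.0049, c) reject H₀

Derivation:
Using t-distribution with df = 21:
a) Two-tailed: p = 2×P(T > 2.84) = 0.0098
b) One-tailed: p = P(T > 2.84) = 0.0049
c) 0.0098 < 0.01, reject H₀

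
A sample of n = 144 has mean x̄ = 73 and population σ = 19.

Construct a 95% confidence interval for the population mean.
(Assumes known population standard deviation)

Answer: (69.8967, 76.1033)

Derivation:
Confidence level: 95%, α = 0.05
z_0.025 = 1.960
SE = σ/√n = 19/√144 = 1.5833
Margin of error = 1.960 × 1.5833 = 3.1033
CI: x̄ ± margin = 73 ± 3.1033
CI: (69.8967, 76.1033)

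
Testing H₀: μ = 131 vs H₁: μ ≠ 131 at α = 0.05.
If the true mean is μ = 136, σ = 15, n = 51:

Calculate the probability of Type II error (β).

SE = σ/√n = 15/√51 = 2.1004
Critical values: μ₀ ± z_0.025×SE = 131 ± 1.960×2.1004
Acceptance region: (126.8832, 135.1168)
Under H₁ (μ = 136): z_high = (135.1168 - 136)/2.1004 = -0.4205, z_low = (126.8832 - 136)/2.1004 = -4.3405
β = P(not reject | H₁) = Φ(-0.4205) - Φ(-4.3405) ≈ 0.3371

Answer: β ≈ 0.3371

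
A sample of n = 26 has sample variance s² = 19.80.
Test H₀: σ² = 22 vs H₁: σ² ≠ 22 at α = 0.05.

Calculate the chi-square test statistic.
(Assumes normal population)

Answer: χ² = 22.5000, fail to reject H₀

Derivation:
df = n - 1 = 25
χ² = (n-1)s²/σ₀² = 25×19.80/22 = 22.5000
Critical values: χ²_{0.975,25} = 13.120, χ²_{0.025,25} = 40.646
Rejection region: χ² < 13.120 or χ² > 40.646
Decision: fail to reject H₀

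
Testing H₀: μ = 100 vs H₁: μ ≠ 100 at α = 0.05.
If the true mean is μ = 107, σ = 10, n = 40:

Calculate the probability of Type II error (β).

SE = σ/√n = 10/√40 = 1.5811
Critical values: μ₀ ± z_0.025×SE = 100 ± 1.960×1.5811
Acceptance region: (96.9010, 103.0990)
Under H₁ (μ = 107): z_high = (103.0990 - 107)/1.5811 = -2.4673, z_low = (96.9010 - 107)/1.5811 = -6.3873
β = P(not reject | H₁) = Φ(-2.4673) - Φ(-6.3873) ≈ 0.0068

Answer: β ≈ 0.0068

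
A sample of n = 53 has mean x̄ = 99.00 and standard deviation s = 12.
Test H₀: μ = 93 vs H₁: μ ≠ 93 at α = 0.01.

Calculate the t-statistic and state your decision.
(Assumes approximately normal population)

Answer: t = 3.6401, reject H₀

Derivation:
df = n - 1 = 52
SE = s/√n = 12/√53 = 1.6483
t = (x̄ - μ₀)/SE = (99.00 - 93)/1.6483 = 3.6401
Critical value: t_{0.005,52} = ±2.674
p-value ≈ 0.0006
Decision: reject H₀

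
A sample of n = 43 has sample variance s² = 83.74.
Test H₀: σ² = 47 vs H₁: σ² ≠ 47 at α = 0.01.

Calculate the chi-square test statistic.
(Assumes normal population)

df = n - 1 = 42
χ² = (n-1)s²/σ₀² = 42×83.74/47 = 74.8315
Critical values: χ²_{0.995,42} = 22.138, χ²_{0.005,42} = 69.336
Rejection region: χ² < 22.138 or χ² > 69.336
Decision: reject H₀

Answer: χ² = 74.8315, reject H₀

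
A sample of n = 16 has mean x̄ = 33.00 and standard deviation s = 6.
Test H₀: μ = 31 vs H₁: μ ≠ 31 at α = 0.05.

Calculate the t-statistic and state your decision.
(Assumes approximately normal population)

df = n - 1 = 15
SE = s/√n = 6/√16 = 1.5000
t = (x̄ - μ₀)/SE = (33.00 - 31)/1.5000 = 1.3333
Critical value: t_{0.025,15} = ±2.131
p-value ≈ 0.2023
Decision: fail to reject H₀

Answer: t = 1.3333, fail to reject H₀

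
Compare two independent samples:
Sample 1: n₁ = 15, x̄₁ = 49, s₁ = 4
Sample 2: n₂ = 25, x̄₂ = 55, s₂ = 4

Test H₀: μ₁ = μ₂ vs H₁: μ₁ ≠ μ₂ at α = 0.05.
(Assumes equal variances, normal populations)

Answer: t = -4.5928, reject H₀

Derivation:
Pooled variance: s²_p = [14×4² + 24×4²]/(38) = 16.0000
s_p = 4.0000
SE = s_p×√(1/n₁ + 1/n₂) = 4.0000×√(1/15 + 1/25) = 1.3064
t = (x̄₁ - x̄₂)/SE = (49 - 55)/1.3064 = -4.5928
df = 38, t-critical = ±2.024
Decision: reject H₀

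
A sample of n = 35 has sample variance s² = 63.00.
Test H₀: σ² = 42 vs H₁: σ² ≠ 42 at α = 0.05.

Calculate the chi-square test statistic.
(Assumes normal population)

df = n - 1 = 34
χ² = (n-1)s²/σ₀² = 34×63.00/42 = 51.0000
Critical values: χ²_{0.975,34} = 19.806, χ²_{0.025,34} = 51.966
Rejection region: χ² < 19.806 or χ² > 51.966
Decision: fail to reject H₀

Answer: χ² = 51.0000, fail to reject H₀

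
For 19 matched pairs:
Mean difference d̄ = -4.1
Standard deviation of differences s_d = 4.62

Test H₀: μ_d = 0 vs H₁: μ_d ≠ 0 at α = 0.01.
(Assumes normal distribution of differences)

Answer: t = -3.8683, reject H₀

Derivation:
df = n - 1 = 18
SE = s_d/√n = 4.62/√19 = 1.0599
t = d̄/SE = -4.1/1.0599 = -3.8683
Critical value: t_{0.005,18} = ±2.878
p-value ≈ 0.0011
Decision: reject H₀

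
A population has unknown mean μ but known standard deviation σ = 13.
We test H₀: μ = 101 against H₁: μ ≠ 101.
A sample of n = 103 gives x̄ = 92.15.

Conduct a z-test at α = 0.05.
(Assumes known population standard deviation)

Answer: z = -6.9092, reject H₀

Derivation:
Standard error: SE = σ/√n = 13/√103 = 1.2809
z-statistic: z = (x̄ - μ₀)/SE = (92.15 - 101)/1.2809 = -6.9092
Critical value: ±1.960
p-value < 0.0001
Decision: reject H₀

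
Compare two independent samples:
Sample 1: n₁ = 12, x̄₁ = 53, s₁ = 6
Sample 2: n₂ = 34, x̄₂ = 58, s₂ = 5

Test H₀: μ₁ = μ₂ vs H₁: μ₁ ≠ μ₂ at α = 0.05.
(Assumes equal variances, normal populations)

Pooled variance: s²_p = [11×6² + 33×5²]/(44) = 27.7500
s_p = 5.2678
SE = s_p×√(1/n₁ + 1/n₂) = 5.2678×√(1/12 + 1/34) = 1.7688
t = (x̄₁ - x̄₂)/SE = (53 - 58)/1.7688 = -2.8268
df = 44, t-critical = ±2.015
Decision: reject H₀

Answer: t = -2.8268, reject H₀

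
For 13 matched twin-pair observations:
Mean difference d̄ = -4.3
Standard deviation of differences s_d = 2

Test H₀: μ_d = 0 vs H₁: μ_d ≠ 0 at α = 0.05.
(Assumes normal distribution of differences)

df = n - 1 = 12
SE = s_d/√n = 2/√13 = 0.5547
t = d̄/SE = -4.3/0.5547 = -7.7519
Critical value: t_{0.025,12} = ±2.179
p-value < 0.0001
Decision: reject H₀

Answer: t = -7.7519, reject H₀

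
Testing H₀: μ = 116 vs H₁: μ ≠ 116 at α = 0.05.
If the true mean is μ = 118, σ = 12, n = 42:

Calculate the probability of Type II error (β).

SE = σ/√n = 12/√42 = 1.8516
Critical values: μ₀ ± z_0.025×SE = 116 ± 1.960×1.8516
Acceptance region: (112.3709, 119.6291)
Under H₁ (μ = 118): z_high = (119.6291 - 118)/1.8516 = 0.8798, z_low = (112.3709 - 118)/1.8516 = -3.0401
β = P(not reject | H₁) = Φ(0.8798) - Φ(-3.0401) ≈ 0.8093

Answer: β ≈ 0.8093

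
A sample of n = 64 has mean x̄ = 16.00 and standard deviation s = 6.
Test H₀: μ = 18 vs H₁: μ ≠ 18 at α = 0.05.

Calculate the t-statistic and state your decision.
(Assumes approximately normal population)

Answer: t = -2.6667, reject H₀

Derivation:
df = n - 1 = 63
SE = s/√n = 6/√64 = 0.7500
t = (x̄ - μ₀)/SE = (16.00 - 18)/0.7500 = -2.6667
Critical value: t_{0.025,63} = ±1.998
p-value ≈ 0.0097
Decision: reject H₀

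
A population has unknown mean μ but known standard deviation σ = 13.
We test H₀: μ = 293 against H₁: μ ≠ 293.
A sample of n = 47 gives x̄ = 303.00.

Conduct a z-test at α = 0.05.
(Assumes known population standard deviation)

Standard error: SE = σ/√n = 13/√47 = 1.8962
z-statistic: z = (x̄ - μ₀)/SE = (303.00 - 293)/1.8962 = 5.2737
Critical value: ±1.960
p-value < 0.0001
Decision: reject H₀

Answer: z = 5.2737, reject H₀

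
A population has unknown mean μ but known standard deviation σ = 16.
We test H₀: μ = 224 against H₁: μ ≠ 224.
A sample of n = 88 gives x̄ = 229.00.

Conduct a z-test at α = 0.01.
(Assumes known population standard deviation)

Answer: z = 2.9315, reject H₀

Derivation:
Standard error: SE = σ/√n = 16/√88 = 1.7056
z-statistic: z = (x̄ - μ₀)/SE = (229.00 - 224)/1.7056 = 2.9315
Critical value: ±2.576
p-value = 0.0034
Decision: reject H₀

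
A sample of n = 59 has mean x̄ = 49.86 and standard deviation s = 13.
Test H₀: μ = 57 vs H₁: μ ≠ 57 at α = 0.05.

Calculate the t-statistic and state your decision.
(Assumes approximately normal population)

df = n - 1 = 58
SE = s/√n = 13/√59 = 1.6925
t = (x̄ - μ₀)/SE = (49.86 - 57)/1.6925 = -4.2186
Critical value: t_{0.025,58} = ±2.002
p-value ≈ 0.0001
Decision: reject H₀

Answer: t = -4.2186, reject H₀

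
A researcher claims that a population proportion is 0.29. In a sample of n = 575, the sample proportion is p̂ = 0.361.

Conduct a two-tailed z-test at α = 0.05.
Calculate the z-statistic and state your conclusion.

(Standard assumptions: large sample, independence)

H₀: p = 0.29, H₁: p ≠ 0.29
Standard error: SE = √(p₀(1-p₀)/n) = √(0.29×0.71/575) = 0.018923
z-statistic: z = (p̂ - p₀)/SE = (0.361 - 0.29)/0.018923 = 3.7520
Critical value: z_0.025 = ±1.960
p-value = 0.0002
Decision: reject H₀ at α = 0.05

Answer: z = 3.7520, reject H₀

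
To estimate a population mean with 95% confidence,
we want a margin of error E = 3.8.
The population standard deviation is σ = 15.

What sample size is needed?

Answer: n = 60

Derivation:
z_0.025 = 1.960
n = (z×σ/E)² = (1.960×15/3.8)²
n = 59.8587
Round up: n = 60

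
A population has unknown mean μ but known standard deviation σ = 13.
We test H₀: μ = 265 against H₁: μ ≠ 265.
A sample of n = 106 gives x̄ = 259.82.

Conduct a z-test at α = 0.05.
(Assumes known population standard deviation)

Standard error: SE = σ/√n = 13/√106 = 1.2627
z-statistic: z = (x̄ - μ₀)/SE = (259.82 - 265)/1.2627 = -4.1023
Critical value: ±1.960
p-value < 0.0001
Decision: reject H₀

Answer: z = -4.1023, reject H₀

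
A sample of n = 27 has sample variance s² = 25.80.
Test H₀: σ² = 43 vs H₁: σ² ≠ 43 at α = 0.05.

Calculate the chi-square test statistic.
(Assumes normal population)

df = n - 1 = 26
χ² = (n-1)s²/σ₀² = 26×25.80/43 = 15.6000
Critical values: χ²_{0.975,26} = 13.844, χ²_{0.025,26} = 41.923
Rejection region: χ² < 13.844 or χ² > 41.923
Decision: fail to reject H₀

Answer: χ² = 15.6000, fail to reject H₀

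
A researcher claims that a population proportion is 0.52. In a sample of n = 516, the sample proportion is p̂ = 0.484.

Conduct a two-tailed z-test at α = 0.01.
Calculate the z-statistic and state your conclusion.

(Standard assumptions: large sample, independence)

H₀: p = 0.52, H₁: p ≠ 0.52
Standard error: SE = √(p₀(1-p₀)/n) = √(0.52×0.48/516) = 0.021994
z-statistic: z = (p̂ - p₀)/SE = (0.484 - 0.52)/0.021994 = -1.6368
Critical value: z_0.005 = ±2.576
p-value = 0.1017
Decision: fail to reject H₀ at α = 0.01

Answer: z = -1.6368, fail to reject H₀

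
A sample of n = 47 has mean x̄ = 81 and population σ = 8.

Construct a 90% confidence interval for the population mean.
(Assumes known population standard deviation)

Answer: (79.0804, 82.9196)

Derivation:
Confidence level: 90%, α = 0.1
z_0.05 = 1.645
SE = σ/√n = 8/√47 = 1.1669
Margin of error = 1.645 × 1.1669 = 1.9196
CI: x̄ ± margin = 81 ± 1.9196
CI: (79.0804, 82.9196)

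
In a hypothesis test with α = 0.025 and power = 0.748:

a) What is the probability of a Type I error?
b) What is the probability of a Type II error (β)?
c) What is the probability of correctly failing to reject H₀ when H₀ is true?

a) Type I error probability = α = 0.025
b) Power = P(reject H₀ | H₁ true) = 1 - β = 0.748, so Type II error probability = β = 1 - Power = 0.252
c) P(fail to reject H₀ | H₀ true) = 1 - α = 0.975

Answer: a) 0.025, b) 0.252, c) 0.975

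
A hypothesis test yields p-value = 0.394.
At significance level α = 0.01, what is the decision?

Compare p-value to α:
0.394 ≥ 0.01
Decision: fail to reject H₀

Answer: fail to reject H₀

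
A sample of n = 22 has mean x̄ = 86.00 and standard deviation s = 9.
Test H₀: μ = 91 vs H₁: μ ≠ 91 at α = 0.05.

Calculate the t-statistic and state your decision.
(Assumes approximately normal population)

Answer: t = -2.6058, reject H₀

Derivation:
df = n - 1 = 21
SE = s/√n = 9/√22 = 1.9188
t = (x̄ - μ₀)/SE = (86.00 - 91)/1.9188 = -2.6058
Critical value: t_{0.025,21} = ±2.080
p-value ≈ 0.0165
Decision: reject H₀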